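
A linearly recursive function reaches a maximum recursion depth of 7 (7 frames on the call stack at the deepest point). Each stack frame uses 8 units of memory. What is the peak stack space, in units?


Maximum recursion depth = 7 frames
Memory per frame = 8 units
Total stack space = depth * frame_size
= 7 * 8 = 56


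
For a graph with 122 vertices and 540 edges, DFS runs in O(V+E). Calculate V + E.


A full DFS traversal visits each vertex once and examines each edge once.
V = 122
E = 540
Sum = 122 + 540 = 662


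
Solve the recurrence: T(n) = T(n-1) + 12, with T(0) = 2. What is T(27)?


Unrolling the recurrence:
T(27) = T(26) + 12
       = T(25) + 12 + 12
       = T(24) + 12*3
       ...
       = T(0) + 12*27
       = 2 + 324 = 326


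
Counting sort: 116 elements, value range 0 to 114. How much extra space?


n = 116 (output array)
k = 115 (count array for 115 distinct values)
Extra space = 116 + 115 = 231


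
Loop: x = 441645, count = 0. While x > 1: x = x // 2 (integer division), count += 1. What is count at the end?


The variable x halves each step:
x = 441645 -> 220822 -> 110411 -> 55205 -> 27602 -> 13801 -> 6900 -> 3450 -> 1725 -> 862 -> 431 -> 215 -> 107 -> 53 -> 26 -> 13 -> 6 -> 3 -> 1
Number of halvings = floor(log2(441645)) = 18


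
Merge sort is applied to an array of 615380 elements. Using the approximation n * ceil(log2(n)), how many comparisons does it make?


Merge sort divides the array into halves recursively.
Number of levels = ceil(log2(615380)) = 20
At each level, approximately n = 615380 comparisons are needed for merging.
Total comparisons ~ n * ceil(log2(n)) = 615380 * 20 = 12307600


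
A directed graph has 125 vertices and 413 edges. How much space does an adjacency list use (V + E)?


Adjacency list: one list head per vertex + one entry per edge
Vertex heads: 125
Edge entries: 413
Total = 125 + 413 = 538


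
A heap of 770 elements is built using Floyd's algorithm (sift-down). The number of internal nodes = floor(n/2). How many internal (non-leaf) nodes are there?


Leaf nodes occupy roughly half the array.
Sift-down is called for each internal node, starting from the last one.
Internal nodes = floor(n/2) = floor(770/2) = 385


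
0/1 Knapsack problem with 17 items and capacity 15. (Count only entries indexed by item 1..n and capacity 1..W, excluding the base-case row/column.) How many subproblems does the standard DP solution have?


The DP table is indexed by (item, capacity).
Rows: 17 items
Columns: 15 capacity values (1 to W)
Total subproblems = 17 * 15 = 255


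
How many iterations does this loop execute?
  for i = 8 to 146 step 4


The loop variable i takes values starting at 8 and increments by 4 each iteration.
Sequence: i = 8, 12, 16, 20, 24, 28, 32, 36, 40, ...
The upper bound 146 is inclusive, so the count is floor((last - first) / step) + 1:
floor((146 - 8) / 4) + 1 = floor(138/4) + 1 = 34 + 1 = 35


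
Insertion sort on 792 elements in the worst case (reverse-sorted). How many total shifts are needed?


In the worst case (reverse-sorted), each element shifts past all previous:
  Element 1: 1 shifts
  Element 2: 2 shifts
  Element 3: 3 shifts
  Element 4: 4 shifts
  Element 5: 5 shifts
  ...
  Element 791: 791 shifts
Total = 1 + 2 + ... + 791
= 792*(792-1)/2 = 313236


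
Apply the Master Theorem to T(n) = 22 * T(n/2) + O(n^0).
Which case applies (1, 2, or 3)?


The Master Theorem: T(n) = a*T(n/b) + O(n^c)
  a = 22, b = 2, c = 0
log_b(a) = log_2(22) ~ 4.459
Compare b^c with a: 2^0 = 1 < 22, so c < log_b(a).
Since c < log_b(a), Case 1 applies.
T(n) = O(n^(log_2 22)) ~ O(n^4.459)
Master Theorem case = 1


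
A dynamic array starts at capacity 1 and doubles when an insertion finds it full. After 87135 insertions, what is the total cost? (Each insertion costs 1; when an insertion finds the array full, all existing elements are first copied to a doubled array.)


Insertion cost: 87135 (one per element)
Resizes occur just before inserting elements 2, 3, 5, 9, ...
Elements copied at each resize: 1 + 2 + 4 + 8 + 16 + 32 + 64 + 128 + 256 + 512 + 1024 + 2048 + 4096 + 8192 + 16384 + 32768 + 65536
Sum of copies = 131071 (geometric series: 2^k - 1)
Total = 87135 + 131071 = 218206


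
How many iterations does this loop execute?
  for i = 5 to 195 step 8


The loop variable i takes values starting at 5 and increments by 8 each iteration.
Sequence: i = 5, 13, 21, 29, 37, 45, 53, 61, 69, ...
The upper bound 195 is inclusive, so the count is floor((last - first) / step) + 1:
floor((195 - 5) / 8) + 1 = floor(190/8) + 1 = 23 + 1 = 24


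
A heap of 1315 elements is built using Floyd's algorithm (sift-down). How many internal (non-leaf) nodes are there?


Leaf nodes occupy roughly half the array.
Sift-down is called for each internal node, starting from the last one.
Internal nodes = floor(n/2) = floor(1315/2) = 657


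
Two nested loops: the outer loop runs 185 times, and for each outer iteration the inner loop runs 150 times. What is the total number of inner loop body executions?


Outer loop: 185 iterations
Inner loop: 150 iterations per outer iteration
Total = 185 * 150 = 27750


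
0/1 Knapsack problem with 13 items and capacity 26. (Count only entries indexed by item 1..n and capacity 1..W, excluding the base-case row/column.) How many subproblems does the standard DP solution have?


The DP table is indexed by (item, capacity).
Rows: 13 items
Columns: 26 capacity values (1 to W)
Total subproblems = 13 * 26 = 338


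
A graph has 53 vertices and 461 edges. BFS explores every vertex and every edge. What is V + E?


A full BFS traversal dequeues each vertex once and examines each edge once.
Vertex visits: 53
Edge visits: 461
V + E = 53 + 461 = 514


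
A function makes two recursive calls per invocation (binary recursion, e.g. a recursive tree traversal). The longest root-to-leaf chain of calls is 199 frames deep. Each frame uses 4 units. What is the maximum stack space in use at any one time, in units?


Binary recursion: the two calls run one after the other, so only one root-to-leaf chain of frames is on the stack at a time.
Maximum depth (longest chain) = 199 frames
Each frame = 4 units
Max stack space = 199 * 4 = 796


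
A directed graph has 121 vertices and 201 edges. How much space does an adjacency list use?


Adjacency list: one list head per vertex + one entry per edge
Vertex heads: 121
Edge entries: 201
Total = 121 + 201 = 322


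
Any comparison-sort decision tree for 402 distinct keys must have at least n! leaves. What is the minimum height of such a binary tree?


A binary decision tree of height h has at most 2^h leaves and needs at least n! of them, so h >= ceil(log2(n!)).
402! is far too large to multiply out, so use Stirling's series:
  ln(n!) ~ n ln n - n + (1/2) ln(2 pi n) + 1/(12n)  (error below 1/(360 n^3), negligible here)
  ln(402) = 5.9964521
  n ln n = 402 * 5.9964521 = 2410.5737
  (1/2) ln(2 pi * 402) = (1/2) ln(2525.8405) = 3.9172
  1/(12*402) = 0.0002
  ln(402!) ~ 2410.5737 - 402 + 3.9172 + 0.0002 = 2012.4911
Convert to base 2: log2(402!) = 2012.4911 / ln 2 = 2012.4911 / 0.69314718 = 2903.4109
ceil(2903.4109) = 2904


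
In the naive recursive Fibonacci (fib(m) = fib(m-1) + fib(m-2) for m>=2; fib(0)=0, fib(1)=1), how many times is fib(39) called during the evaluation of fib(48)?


Let N(m) = number of times fib(m) is called while evaluating fib(48).
N(48) = 1 (the initial call).
N(47) = 1 (only fib(48) calls it).
For 1 <= m <= 46: fib(m) is called by fib(m+1) and fib(m+2), so
  N(m) = N(m+1) + N(m+2).
fib(0) is called only by fib(2), so N(0) = N(2).
Walk down from m=48:
  N(48)=1, N(47)=1, N(46)=2, N(45)=3, N(44)=5, N(43)=8, N(42)=13, N(41)=21, N(40)=34, N(39)=55
N(39) = 55


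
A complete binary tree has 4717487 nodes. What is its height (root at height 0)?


In a complete binary tree, level k holds nodes 2^k .. 2^(k+1)-1 (1-indexed).
Height = floor(log2(n)) = floor(log2(4717487)) = 22
Check: 2^22 = 4194304 <= 4717487 < 8388608 = 2^23


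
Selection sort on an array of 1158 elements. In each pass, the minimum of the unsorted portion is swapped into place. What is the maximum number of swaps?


Selection sort performs one swap per pass:
  Pass 1: find min in positions 0 to 1157, swap with position 0
  Pass 2: find min in positions 1 to 1157, swap with position 1
  Pass 3: find min in positions 2 to 1157, swap with position 2
  Pass 4: find min in positions 3 to 1157, swap with position 3
  Pass 5: find min in positions 4 to 1157, swap with position 4
  ... (1152 more passes)
Total passes (and swaps) = n - 1 = 1158 - 1 = 1157


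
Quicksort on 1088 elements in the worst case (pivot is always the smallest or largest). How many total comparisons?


In the worst case, each partition step picks the worst pivot:
  Partition 1: 1087 comparisons (n-1 elements to compare)
  Partition 2: 1086 comparisons
  Partition 3: 1085 comparisons
  Partition 4: 1084 comparisons
  Partition 5: 1083 comparisons
  ...
  Last partition: 0 comparisons
Total = (n-1) + (n-2) + ... + 1 + 0 = n*(n-1)/2
= 1088*1087/2 = 591328


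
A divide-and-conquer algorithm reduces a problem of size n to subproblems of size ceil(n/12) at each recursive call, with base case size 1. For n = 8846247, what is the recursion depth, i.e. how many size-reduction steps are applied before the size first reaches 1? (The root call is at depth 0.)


Each step divides the size by 12 (rounding up); after k steps the size is ceil(n/12^k), which equals 1 exactly when 12^k >= n.
So the depth is the smallest k with 12^k >= 8846247, i.e. ceil(log_12(8846247)).
12^6 = 2985984 < 8846247 <= 35831808 = 12^7
Recursion depth = 7


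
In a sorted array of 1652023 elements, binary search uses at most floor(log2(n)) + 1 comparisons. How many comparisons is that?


Halving sequence: 1652023 -> 826011 -> 413005 -> 206502 -> 103251 -> 51625 -> 25812 -> 12906 -> 6453 -> 3226 -> 1613 -> 806 -> 403 -> 201 -> 100 -> 50 -> 25 -> 12 -> 6 -> 3 -> 1
Number of halvings = 20
Max comparisons = 20 + 1 = 21


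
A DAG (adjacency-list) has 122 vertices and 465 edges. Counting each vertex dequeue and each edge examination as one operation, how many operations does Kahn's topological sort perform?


V = 122 (vertex processing)
E = 465 (edge processing)
V + E = 122 + 465 = 587


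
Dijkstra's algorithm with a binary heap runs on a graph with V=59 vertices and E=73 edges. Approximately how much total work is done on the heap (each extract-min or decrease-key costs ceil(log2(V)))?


Dijkstra with a binary heap: each vertex is extracted once, each edge may relax once.
Each heap operation costs O(log V).
V + E = 59 + 73 = 132
ceil(log2(59)) = 6 (since 2^5 = 32 < 59 <= 64 = 2^6)
Total heap work = (V+E) * ceil(log2(V)) = 132 * 6 = 792


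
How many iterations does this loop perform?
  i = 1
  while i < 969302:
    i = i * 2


The loop variable doubles each iteration:
i = 1 -> 2 -> 4 -> 8 -> 16 -> 32 -> 64 -> 128 -> 256 -> 512 -> 1024 -> 2048 -> 4096 -> 8192 -> 16384 -> 32768 -> 65536 -> 131072 -> 262144 -> 524288 -> 1048576 (stop, 1048576 >= 969302)
Number of doublings = ceil(log2(969302)) = 20


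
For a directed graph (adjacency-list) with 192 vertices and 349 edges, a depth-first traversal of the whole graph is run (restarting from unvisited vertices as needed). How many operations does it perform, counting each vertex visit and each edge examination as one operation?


A full DFS traversal visits each vertex once and examines each edge once.
V = 192
E = 349
Sum = 192 + 349 = 541


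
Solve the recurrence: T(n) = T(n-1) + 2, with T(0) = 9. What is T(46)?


Unrolling the recurrence:
T(46) = T(45) + 2
       = T(44) + 2 + 2
       = T(43) + 2*3
       ...
       = T(0) + 2*46
       = 9 + 92 = 101


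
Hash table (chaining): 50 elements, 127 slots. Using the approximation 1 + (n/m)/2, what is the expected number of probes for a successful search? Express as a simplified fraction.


Computing expected probes:
alpha = 50/127
= 1 + alpha/2
= 1 + 50/(2*127)
= (2*127 + 50) / (2*127)
= 304/254 = 152/127


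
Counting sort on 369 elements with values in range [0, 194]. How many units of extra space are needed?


Output array size: 369 (to store sorted result)
Count array size: 195 (one slot per possible value, range 0 to 194)
Total extra space = 369 + 195 = 564


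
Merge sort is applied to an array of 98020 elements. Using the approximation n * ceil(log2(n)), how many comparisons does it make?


Merge sort divides the array into halves recursively.
Number of levels = ceil(log2(98020)) = 17
At each level, approximately n = 98020 comparisons are needed for merging.
Total comparisons ~ n * ceil(log2(n)) = 98020 * 17 = 1666340


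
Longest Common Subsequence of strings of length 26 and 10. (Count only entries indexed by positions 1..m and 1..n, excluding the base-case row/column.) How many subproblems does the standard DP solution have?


DP table indexed by positions in both strings.
First string: 26 positions
Second string: 10 positions
Total = 26 * 10 = 260


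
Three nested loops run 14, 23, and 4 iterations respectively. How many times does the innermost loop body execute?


Loop 1 (outermost): 14 iterations
Loop 2 (middle): 23 iterations per outer
Loop 3 (innermost): 4 iterations per middle
Total = 14 * 23 * 4 = 1288


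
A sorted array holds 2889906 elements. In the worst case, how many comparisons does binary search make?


Halving sequence: 2889906 -> 1444953 -> 722476 -> 361238 -> 180619 -> 90309 -> 45154 -> 22577 -> 11288 -> 5644 -> 2822 -> 1411 -> 705 -> 352 -> 176 -> 88 -> 44 -> 22 -> 11 -> 5 -> 2 -> 1
Number of halvings = 21
Max comparisons = 21 + 1 = 22


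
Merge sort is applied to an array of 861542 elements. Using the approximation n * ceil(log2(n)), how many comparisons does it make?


Merge sort divides the array into halves recursively.
Number of levels = ceil(log2(861542)) = 20
At each level, approximately n = 861542 comparisons are needed for merging.
Total comparisons ~ n * ceil(log2(n)) = 861542 * 20 = 17230840


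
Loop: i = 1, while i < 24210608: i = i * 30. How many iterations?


i multiplies by 30 each step:
i = 1 -> 30 -> 900 -> 27000 -> 810000 -> 24300000 (stop)
Iterations = ceil(log_30(24210608)) = 5


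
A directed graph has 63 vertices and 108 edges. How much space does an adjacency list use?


Adjacency list: one list head per vertex + one entry per edge
Vertex heads: 63
Edge entries: 108
Total = 63 + 108 = 171


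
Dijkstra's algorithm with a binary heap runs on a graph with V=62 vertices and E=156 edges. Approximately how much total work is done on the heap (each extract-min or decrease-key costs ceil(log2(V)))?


Dijkstra with a binary heap: each vertex is extracted once, each edge may relax once.
Each heap operation costs O(log V).
V + E = 62 + 156 = 218
ceil(log2(62)) = 6 (since 2^5 = 32 < 62 <= 64 = 2^6)
Total heap work = (V+E) * ceil(log2(V)) = 218 * 6 = 1308


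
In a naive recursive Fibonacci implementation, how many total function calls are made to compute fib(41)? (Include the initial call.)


Let C(m) = total calls to evaluate fib(m). Then C(0)=C(1)=1, and
C(m) = 1 + C(m-1) + C(m-2) for m >= 2.
Build the table (each entry = 1 + previous two):
  C(0) = 1
  C(1) = 1
  C(2) = 1 + 1 + 1 = 3
  C(3) = 1 + 3 + 1 = 5
  C(4) = 1 + 5 + 3 = 9
  C(5) = 1 + 9 + 5 = 15
  C(6) = 1 + 15 + 9 = 25
  C(7) = 1 + 25 + 15 = 41
  C(8) = 1 + 41 + 25 = 67
  C(9) = 1 + 67 + 41 = 109
  C(10) = 1 + 109 + 67 = 177
  C(11) = 1 + 177 + 109 = 287
  C(12) = 1 + 287 + 177 = 465
  C(13) = 1 + 465 + 287 = 753
  C(14) = 1 + 753 + 465 = 1219
  C(15) = 1 + 1219 + 753 = 1973
  C(16) = 1 + 1973 + 1219 = 3193
  C(17) = 1 + 3193 + 1973 = 5167
  C(18) = 1 + 5167 + 3193 = 8361
  C(19) = 1 + 8361 + 5167 = 13529
  C(20) = 1 + 13529 + 8361 = 21891
  C(21) = 1 + 21891 + 13529 = 35421
  C(22) = 1 + 35421 + 21891 = 57313
  C(23) = 1 + 57313 + 35421 = 92735
  C(24) = 1 + 92735 + 57313 = 150049
  C(25) = 1 + 150049 + 92735 = 242785
  C(26) = 1 + 242785 + 150049 = 392835
  C(27) = 1 + 392835 + 242785 = 635621
  C(28) = 1 + 635621 + 392835 = 1028457
  C(29) = 1 + 1028457 + 635621 = 1664079
  C(30) = 1 + 1664079 + 1028457 = 2692537
  C(31) = 1 + 2692537 + 1664079 = 4356617
  C(32) = 1 + 4356617 + 2692537 = 7049155
  C(33) = 1 + 7049155 + 4356617 = 11405773
  C(34) = 1 + 11405773 + 7049155 = 18454929
  C(35) = 1 + 18454929 + 11405773 = 29860703
  C(36) = 1 + 29860703 + 18454929 = 48315633
  C(37) = 1 + 48315633 + 29860703 = 78176337
  C(38) = 1 + 78176337 + 48315633 = 126491971
  C(39) = 1 + 126491971 + 78176337 = 204668309
  C(40) = 1 + 204668309 + 126491971 = 331160281
  C(41) = 1 + 331160281 + 204668309 = 535828591
Total calls for fib(41) = 535828591


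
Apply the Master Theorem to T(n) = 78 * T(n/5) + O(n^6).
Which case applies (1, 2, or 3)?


The Master Theorem: T(n) = a*T(n/b) + O(n^c)
  a = 78, b = 5, c = 6
log_b(a) = log_5(78) ~ 2.707
Compare b^c with a: 5^6 = 15625 > 78, so c > log_b(a).
Since c > log_b(a), Case 3 applies.
T(n) = O(n^6)
Master Theorem case = 3


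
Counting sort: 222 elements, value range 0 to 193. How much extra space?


n = 222 (output array)
k = 194 (count array for 194 distinct values)
Extra space = 222 + 194 = 416


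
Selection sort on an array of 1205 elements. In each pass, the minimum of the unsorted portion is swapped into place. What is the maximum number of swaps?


Selection sort performs one swap per pass:
  Pass 1: find min in positions 0 to 1204, swap with position 0
  Pass 2: find min in positions 1 to 1204, swap with position 1
  Pass 3: find min in positions 2 to 1204, swap with position 2
  Pass 4: find min in positions 3 to 1204, swap with position 3
  Pass 5: find min in positions 4 to 1204, swap with position 4
  ... (1199 more passes)
Total passes (and swaps) = n - 1 = 1205 - 1 = 1204


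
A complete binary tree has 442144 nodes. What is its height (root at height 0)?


In a complete binary tree, level k holds nodes 2^k .. 2^(k+1)-1 (1-indexed).
Height = floor(log2(n)) = floor(log2(442144)) = 18
Check: 2^18 = 262144 <= 442144 < 524288 = 2^19


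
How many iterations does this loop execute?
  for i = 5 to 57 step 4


The loop variable i takes values starting at 5 and increments by 4 each iteration.
Sequence: i = 5, 9, 13, 17, 21, 25, 29, 33, 37, ...
The upper bound 57 is inclusive, so the count is floor((last - first) / step) + 1:
floor((57 - 5) / 4) + 1 = floor(52/4) + 1 = 13 + 1 = 14


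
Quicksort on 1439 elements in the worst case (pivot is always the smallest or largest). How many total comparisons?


In the worst case, each partition step picks the worst pivot:
  Partition 1: 1438 comparisons (n-1 elements to compare)
  Partition 2: 1437 comparisons
  Partition 3: 1436 comparisons
  Partition 4: 1435 comparisons
  Partition 5: 1434 comparisons
  ...
  Last partition: 0 comparisons
Total = (n-1) + (n-2) + ... + 1 + 0 = n*(n-1)/2
= 1439*1438/2 = 1034641


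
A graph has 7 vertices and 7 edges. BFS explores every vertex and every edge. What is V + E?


A full BFS traversal dequeues each vertex once and examines each edge once.
Vertex visits: 7
Edge visits: 7
V + E = 7 + 7 = 14


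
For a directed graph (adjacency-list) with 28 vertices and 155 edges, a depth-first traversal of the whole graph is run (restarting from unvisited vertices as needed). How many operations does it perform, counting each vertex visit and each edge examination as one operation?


A full DFS traversal visits each vertex once and examines each edge once.
V = 28
E = 155
Sum = 28 + 155 = 183


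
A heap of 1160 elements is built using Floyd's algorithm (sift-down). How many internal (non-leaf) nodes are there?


Leaf nodes occupy roughly half the array.
Sift-down is called for each internal node, starting from the last one.
Internal nodes = floor(n/2) = floor(1160/2) = 580


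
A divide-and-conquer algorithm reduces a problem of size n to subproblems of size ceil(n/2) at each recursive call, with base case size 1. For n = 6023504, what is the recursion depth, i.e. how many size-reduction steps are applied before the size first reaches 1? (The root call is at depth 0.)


Each step divides the size by 2 (rounding up); after k steps the size is ceil(n/2^k), which equals 1 exactly when 2^k >= n.
So the depth is the smallest k with 2^k >= 6023504, i.e. ceil(log_2(6023504)).
2^22 = 4194304 < 6023504 <= 8388608 = 2^23
Recursion depth = 23


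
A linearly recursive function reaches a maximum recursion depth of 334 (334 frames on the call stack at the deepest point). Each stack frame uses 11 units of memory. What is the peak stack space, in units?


Maximum recursion depth = 334 frames
Memory per frame = 11 units
Total stack space = depth * frame_size
= 334 * 11 = 3674


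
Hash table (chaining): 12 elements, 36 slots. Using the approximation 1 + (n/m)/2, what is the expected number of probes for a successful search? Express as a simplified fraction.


Computing expected probes:
alpha = 12/36
= 1 + alpha/2
= 1 + 12/(2*36)
= (2*36 + 12) / (2*36)
= 84/72 = 7/6


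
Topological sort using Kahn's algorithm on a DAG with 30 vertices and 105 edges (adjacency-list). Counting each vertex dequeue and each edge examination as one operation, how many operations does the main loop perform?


Kahn's algorithm:
  1. Compute in-degrees: O(V + E)
  2. Process queue: each vertex dequeued once (O(V))
     each edge examined once (O(E))
Total = V + E = 30 + 105 = 135


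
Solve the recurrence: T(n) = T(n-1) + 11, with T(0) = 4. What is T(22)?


Unrolling the recurrence:
T(22) = T(21) + 11
       = T(20) + 11 + 11
       = T(19) + 11*3
       ...
       = T(0) + 11*22
       = 4 + 242 = 246


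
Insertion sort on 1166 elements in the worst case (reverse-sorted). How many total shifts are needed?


In the worst case (reverse-sorted), each element shifts past all previous:
  Element 1: 1 shifts
  Element 2: 2 shifts
  Element 3: 3 shifts
  Element 4: 4 shifts
  Element 5: 5 shifts
  ...
  Element 1165: 1165 shifts
Total = 1 + 2 + ... + 1165
= 1166*(1166-1)/2 = 679195


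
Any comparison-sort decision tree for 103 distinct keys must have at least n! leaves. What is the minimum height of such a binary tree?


A binary decision tree of height h has at most 2^h leaves and needs at least n! of them, so h >= ceil(log2(n!)).
103! is far too large to multiply out, so use Stirling's series:
  ln(n!) ~ n ln n - n + (1/2) ln(2 pi n) + 1/(12n)  (error below 1/(360 n^3), negligible here)
  ln(103) = 4.6347290
  n ln n = 103 * 4.6347290 = 477.3771
  (1/2) ln(2 pi * 103) = (1/2) ln(647.1681) = 3.2363
  1/(12*103) = 0.0008
  ln(103!) ~ 477.3771 - 103 + 3.2363 + 0.0008 = 377.6142
Convert to base 2: log2(103!) = 377.6142 / ln 2 = 377.6142 / 0.69314718 = 544.7821
ceil(544.7821) = 545


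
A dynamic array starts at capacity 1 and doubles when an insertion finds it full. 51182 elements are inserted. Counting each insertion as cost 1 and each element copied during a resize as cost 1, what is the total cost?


n = 51182
Insertion costs: 51182
Resizes copy 1, 2, 4, ... up to the largest power of 2 that is <= n-1 = 51181, i.e. 32768.
Copy costs = 1 + 2 + 4 + 8 + 16 + 32 + 64 + 128 + 256 + 512 + 1024 + 2048 + 4096 + 8192 + 16384 + 32768 = 65535
Total = 51182 + 65535 = 116717


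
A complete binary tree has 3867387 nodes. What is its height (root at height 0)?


In a complete binary tree, level k holds nodes 2^k .. 2^(k+1)-1 (1-indexed).
Height = floor(log2(n)) = floor(log2(3867387)) = 21
Check: 2^21 = 2097152 <= 3867387 < 4194304 = 2^22


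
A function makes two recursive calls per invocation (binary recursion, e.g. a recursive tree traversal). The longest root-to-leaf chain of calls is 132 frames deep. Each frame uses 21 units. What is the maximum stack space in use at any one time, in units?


Binary recursion: the two calls run one after the other, so only one root-to-leaf chain of frames is on the stack at a time.
Maximum depth (longest chain) = 132 frames
Each frame = 21 units
Max stack space = 132 * 21 = 2772


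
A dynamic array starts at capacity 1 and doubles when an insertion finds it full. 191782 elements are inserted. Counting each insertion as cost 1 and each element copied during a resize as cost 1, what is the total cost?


n = 191782
Insertion costs: 191782
Resizes copy 1, 2, 4, ... up to the largest power of 2 that is <= n-1 = 191781, i.e. 131072.
Copy costs = 1 + 2 + 4 + 8 + 16 + 32 + 64 + 128 + 256 + 512 + 1024 + 2048 + 4096 + 8192 + 16384 + 32768 + 65536 + 131072 = 262143
Total = 191782 + 262143 = 453925


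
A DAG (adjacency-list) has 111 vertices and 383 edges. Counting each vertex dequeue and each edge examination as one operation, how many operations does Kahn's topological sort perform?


V = 111 (vertex processing)
E = 383 (edge processing)
V + E = 111 + 383 = 494


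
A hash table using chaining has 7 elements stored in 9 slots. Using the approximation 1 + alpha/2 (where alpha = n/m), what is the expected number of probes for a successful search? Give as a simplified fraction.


Load factor alpha = n/m = 7/9
Expected probes = 1 + alpha/2 = 1 + 7/(2*9)
= 1 + 7/18
= 18/18 + 7/18
= 25/18


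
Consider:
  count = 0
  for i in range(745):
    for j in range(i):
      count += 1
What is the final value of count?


For each i, the inner loop runs i times:
  i=0: inner runs 0 times
  i=1: inner runs 1 time
  i=2: inner runs 2 times
  i=3: inner runs 3 times
  i=4: inner runs 4 times
  i=5: inner runs 5 times
  i=6: inner runs 6 times
  i=7: inner runs 7 times
  ...
Total = 0 + 1 + 2 + ... + 744 = 745*(745-1)/2 = 277140


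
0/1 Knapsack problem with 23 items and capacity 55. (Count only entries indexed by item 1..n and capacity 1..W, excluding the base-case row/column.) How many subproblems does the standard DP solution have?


The DP table is indexed by (item, capacity).
Rows: 23 items
Columns: 55 capacity values (1 to W)
Total subproblems = 23 * 55 = 1265


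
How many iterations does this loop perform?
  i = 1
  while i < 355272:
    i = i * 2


The loop variable doubles each iteration:
i = 1 -> 2 -> 4 -> 8 -> 16 -> 32 -> 64 -> 128 -> 256 -> 512 -> 1024 -> 2048 -> 4096 -> 8192 -> 16384 -> 32768 -> 65536 -> 131072 -> 262144 -> 524288 (stop, 524288 >= 355272)
Number of doublings = ceil(log2(355272)) = 19


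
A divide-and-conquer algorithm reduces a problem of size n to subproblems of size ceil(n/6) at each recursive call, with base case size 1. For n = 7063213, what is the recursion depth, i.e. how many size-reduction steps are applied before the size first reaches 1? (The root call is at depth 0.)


Each step divides the size by 6 (rounding up); after k steps the size is ceil(n/6^k), which equals 1 exactly when 6^k >= n.
So the depth is the smallest k with 6^k >= 7063213, i.e. ceil(log_6(7063213)).
6^8 = 1679616 < 7063213 <= 10077696 = 6^9
Recursion depth = 9


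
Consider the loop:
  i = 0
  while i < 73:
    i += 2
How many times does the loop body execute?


Starting at i = 0, each iteration adds 2.
Iterations until i >= 73:
  Iteration 1: i = 0 -> i = 2
  Iteration 2: i = 2 -> i = 4
  Iteration 3: i = 4 -> i = 6
  Iteration 4: i = 6 -> i = 8
  Iteration 5: i = 8 -> i = 10
  Iteration 6: i = 10 -> i = 12
  Iteration 7: i = 12 -> i = 14
  Iteration 8: i = 14 -> i = 16
  ... continuing ...
Total iterations = ceil(73/2) = 37


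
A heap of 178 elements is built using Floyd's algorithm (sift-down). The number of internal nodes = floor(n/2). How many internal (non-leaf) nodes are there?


Leaf nodes occupy roughly half the array.
Sift-down is called for each internal node, starting from the last one.
Internal nodes = floor(n/2) = floor(178/2) = 89


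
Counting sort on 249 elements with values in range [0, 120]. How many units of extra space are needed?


Output array size: 249 (to store sorted result)
Count array size: 121 (one slot per possible value, range 0 to 120)
Total extra space = 249 + 121 = 370


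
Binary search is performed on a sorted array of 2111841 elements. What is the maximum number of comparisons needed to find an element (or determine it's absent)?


Binary search halves the search space each comparison:
  Step 1: search space = 2111841 -> 1055920
  Step 2: search space = 1055920 -> 527960
  Step 3: search space = 527960 -> 263980
  Step 4: search space = 263980 -> 131990
  Step 5: search space = 131990 -> 65995
  Step 6: search space = 65995 -> 32997
  Step 7: search space = 32997 -> 16498
  Step 8: search space = 16498 -> 8249
  Step 9: search space = 8249 -> 4124
  Step 10: search space = 4124 -> 2062
  Step 11: search space = 2062 -> 1031
  Step 12: search space = 1031 -> 515
  Step 13: search space = 515 -> 257
  Step 14: search space = 257 -> 128
  Step 15: search space = 128 -> 64
  Step 16: search space = 64 -> 32
  Step 17: search space = 32 -> 16
  Step 18: search space = 16 -> 8
  Step 19: search space = 8 -> 4
  Step 20: search space = 4 -> 2
  Step 21: search space = 2 -> 1
  Step 22: search space = 1 (final check)
Maximum comparisons = floor(log2(2111841)) + 1 = 21 + 1 = 22


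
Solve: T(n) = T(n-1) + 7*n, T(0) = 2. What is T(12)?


Expanding the recurrence:
T(12) = T(11) + 7*12
       = T(10) + 7*11 + 7*12
       ...
       = T(0) + 7*(1 + 2 + ... + 12)
       = 2 + 7 * 12*13/2
       = 2 + 7 * 78
       = 2 + 546 = 548


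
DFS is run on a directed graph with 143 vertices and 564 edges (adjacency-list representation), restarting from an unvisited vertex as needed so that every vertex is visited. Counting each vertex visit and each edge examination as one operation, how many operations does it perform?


A full DFS traversal processes each vertex exactly once (push/pop on stack).
Each directed edge is examined once.
V = 143, E = 564
V + E = 707


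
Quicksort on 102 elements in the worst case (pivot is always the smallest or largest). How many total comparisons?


In the worst case, each partition step picks the worst pivot:
  Partition 1: 101 comparisons (n-1 elements to compare)
  Partition 2: 100 comparisons
  Partition 3: 99 comparisons
  Partition 4: 98 comparisons
  Partition 5: 97 comparisons
  ...
  Last partition: 0 comparisons
Total = (n-1) + (n-2) + ... + 1 + 0 = n*(n-1)/2
= 102*101/2 = 5151


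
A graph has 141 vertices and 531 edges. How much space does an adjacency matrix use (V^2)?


Adjacency matrix: V x V grid of entries
Space = V^2 = 141^2 = 141 * 141 = 19881


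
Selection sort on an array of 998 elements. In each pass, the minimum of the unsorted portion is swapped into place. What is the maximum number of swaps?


Selection sort performs one swap per pass:
  Pass 1: find min in positions 0 to 997, swap with position 0
  Pass 2: find min in positions 1 to 997, swap with position 1
  Pass 3: find min in positions 2 to 997, swap with position 2
  Pass 4: find min in positions 3 to 997, swap with position 3
  Pass 5: find min in positions 4 to 997, swap with position 4
  ... (992 more passes)
Total passes (and swaps) = n - 1 = 998 - 1 = 997


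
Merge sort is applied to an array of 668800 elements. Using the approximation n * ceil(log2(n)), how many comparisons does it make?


Merge sort divides the array into halves recursively.
Number of levels = ceil(log2(668800)) = 20
At each level, approximately n = 668800 comparisons are needed for merging.
Total comparisons ~ n * ceil(log2(n)) = 668800 * 20 = 13376000


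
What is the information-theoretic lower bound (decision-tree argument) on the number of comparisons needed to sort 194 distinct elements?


A binary decision tree of height h has at most 2^h leaves and needs at least n! of them, so h >= ceil(log2(n!)).
194! is far too large to multiply out, so use Stirling's series:
  ln(n!) ~ n ln n - n + (1/2) ln(2 pi n) + 1/(12n)  (error below 1/(360 n^3), negligible here)
  ln(194) = 5.2678582
  n ln n = 194 * 5.2678582 = 1021.9645
  (1/2) ln(2 pi * 194) = (1/2) ln(1218.9379) = 3.5529
  1/(12*194) = 0.0004
  ln(194!) ~ 1021.9645 - 194 + 3.5529 + 0.0004 = 831.5178
Convert to base 2: log2(194!) = 831.5178 / ln 2 = 831.5178 / 0.69314718 = 1199.6266
ceil(1199.6266) = 1200


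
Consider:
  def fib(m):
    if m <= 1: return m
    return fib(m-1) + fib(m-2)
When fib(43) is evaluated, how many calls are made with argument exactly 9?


Let N(m) = number of times fib(m) is called while evaluating fib(43).
N(43) = 1 (the initial call).
N(42) = 1 (only fib(43) calls it).
For 1 <= m <= 41: fib(m) is called by fib(m+1) and fib(m+2), so
  N(m) = N(m+1) + N(m+2).
fib(0) is called only by fib(2), so N(0) = N(2).
Walk down from m=43:
  N(43)=1, N(42)=1, N(41)=2, N(40)=3, N(39)=5, N(38)=8, N(37)=13, N(36)=21, N(35)=34, N(34)=55, N(33)=89, N(32)=144, N(31)=233, N(30)=377, N(29)=610, N(28)=987, N(27)=1597, N(26)=2584, N(25)=4181, N(24)=6765, N(23)=10946, N(22)=17711, N(21)=28657, N(20)=46368, N(19)=75025, N(18)=121393, N(17)=196418, N(16)=317811, N(15)=514229, N(14)=832040, N(13)=1346269, N(12)=2178309, N(11)=3524578, N(10)=5702887, N(9)=9227465
N(9) = 9227465


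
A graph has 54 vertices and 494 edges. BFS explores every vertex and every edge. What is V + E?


A full BFS traversal dequeues each vertex once and examines each edge once.
Vertex visits: 54
Edge visits: 494
V + E = 54 + 494 = 548


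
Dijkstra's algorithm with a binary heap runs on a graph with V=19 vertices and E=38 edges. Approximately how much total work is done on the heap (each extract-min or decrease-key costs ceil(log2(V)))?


Dijkstra with a binary heap: each vertex is extracted once, each edge may relax once.
Each heap operation costs O(log V).
V + E = 19 + 38 = 57
ceil(log2(19)) = 5 (since 2^4 = 16 < 19 <= 32 = 2^5)
Total heap work = (V+E) * ceil(log2(V)) = 57 * 5 = 285


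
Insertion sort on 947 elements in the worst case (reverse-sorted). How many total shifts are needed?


In the worst case (reverse-sorted), each element shifts past all previous:
  Element 1: 1 shifts
  Element 2: 2 shifts
  Element 3: 3 shifts
  Element 4: 4 shifts
  Element 5: 5 shifts
  ...
  Element 946: 946 shifts
Total = 1 + 2 + ... + 946
= 947*(947-1)/2 = 447931


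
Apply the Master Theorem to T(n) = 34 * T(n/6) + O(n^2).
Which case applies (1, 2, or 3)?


The Master Theorem: T(n) = a*T(n/b) + O(n^c)
  a = 34, b = 6, c = 2
log_b(a) = log_6(34) ~ 1.968
Compare b^c with a: 6^2 = 36 > 34, so c > log_b(a).
Since c > log_b(a), Case 3 applies.
T(n) = O(n^2)
Master Theorem case = 3


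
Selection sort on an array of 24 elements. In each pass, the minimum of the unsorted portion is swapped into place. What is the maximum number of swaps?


Selection sort performs one swap per pass:
  Pass 1: find min in positions 0 to 23, swap with position 0
  Pass 2: find min in positions 1 to 23, swap with position 1
  Pass 3: find min in positions 2 to 23, swap with position 2
  Pass 4: find min in positions 3 to 23, swap with position 3
  Pass 5: find min in positions 4 to 23, swap with position 4
  ... (18 more passes)
Total passes (and swaps) = n - 1 = 24 - 1 = 23


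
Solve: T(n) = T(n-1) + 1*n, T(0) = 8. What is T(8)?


Expanding the recurrence:
T(8) = T(7) + 1*8
       = T(6) + 1*7 + 1*8
       ...
       = T(0) + 1*(1 + 2 + ... + 8)
       = 8 + 1 * 8*9/2
       = 8 + 1 * 36
       = 8 + 36 = 44


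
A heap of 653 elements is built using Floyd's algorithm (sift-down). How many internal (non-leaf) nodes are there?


Leaf nodes occupy roughly half the array.
Sift-down is called for each internal node, starting from the last one.
Internal nodes = floor(n/2) = floor(653/2) = 326


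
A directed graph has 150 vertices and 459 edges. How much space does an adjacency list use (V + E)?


Adjacency list: one list head per vertex + one entry per edge
Vertex heads: 150
Edge entries: 459
Total = 150 + 459 = 609


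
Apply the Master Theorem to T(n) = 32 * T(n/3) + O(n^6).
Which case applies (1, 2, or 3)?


The Master Theorem: T(n) = a*T(n/b) + O(n^c)
  a = 32, b = 3, c = 6
log_b(a) = log_3(32) ~ 3.155
Compare b^c with a: 3^6 = 729 > 32, so c > log_b(a).
Since c > log_b(a), Case 3 applies.
T(n) = O(n^6)
Master Theorem case = 3


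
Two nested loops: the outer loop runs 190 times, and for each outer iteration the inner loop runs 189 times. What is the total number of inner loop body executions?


Outer loop: 190 iterations
Inner loop: 189 iterations per outer iteration
Total = 190 * 189 = 35910


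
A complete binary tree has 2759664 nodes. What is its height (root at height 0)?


In a complete binary tree, level k holds nodes 2^k .. 2^(k+1)-1 (1-indexed).
Height = floor(log2(n)) = floor(log2(2759664)) = 21
Check: 2^21 = 2097152 <= 2759664 < 4194304 = 2^22


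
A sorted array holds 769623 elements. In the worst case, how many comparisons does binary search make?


Halving sequence: 769623 -> 384811 -> 192405 -> 96202 -> 48101 -> 24050 -> 12025 -> 6012 -> 3006 -> 1503 -> 751 -> 375 -> 187 -> 93 -> 46 -> 23 -> 11 -> 5 -> 2 -> 1
Number of halvings = 19
Max comparisons = 19 + 1 = 20


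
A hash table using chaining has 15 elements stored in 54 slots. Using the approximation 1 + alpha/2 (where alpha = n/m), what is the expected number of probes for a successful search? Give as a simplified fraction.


Load factor alpha = n/m = 15/54
Expected probes = 1 + alpha/2 = 1 + 15/(2*54)
= 1 + 15/108
= 108/108 + 15/108
= 123/108
Simplify: 41/36


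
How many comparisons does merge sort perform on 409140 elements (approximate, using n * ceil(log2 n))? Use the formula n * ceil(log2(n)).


Recursion depth: ceil(log2(409140)) = 19
Each recursion level merges n = 409140 elements
Total = 409140 * 19 = 7773660


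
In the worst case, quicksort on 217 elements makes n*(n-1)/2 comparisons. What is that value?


Sum of comparisons per partition:
216 + 215 + ... + 1 + 0
= 217 * (217 - 1) / 2
= 217 * 216 / 2
= 23436


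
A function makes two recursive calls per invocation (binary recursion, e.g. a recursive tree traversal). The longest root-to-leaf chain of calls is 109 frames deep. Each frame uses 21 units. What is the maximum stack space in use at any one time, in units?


Binary recursion: the two calls run one after the other, so only one root-to-leaf chain of frames is on the stack at a time.
Maximum depth (longest chain) = 109 frames
Each frame = 21 units
Max stack space = 109 * 21 = 2289


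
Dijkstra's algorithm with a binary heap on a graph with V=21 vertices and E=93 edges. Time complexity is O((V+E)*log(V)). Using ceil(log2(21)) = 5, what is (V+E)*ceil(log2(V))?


Dijkstra with a binary heap: each vertex is extracted once, each edge may relax once.
Each heap operation costs O(log V).
V + E = 21 + 93 = 114
ceil(log2(21)) = 5 (since 2^4 = 16 < 21 <= 32 = 2^5)
Total heap work = (V+E) * ceil(log2(V)) = 114 * 5 = 570


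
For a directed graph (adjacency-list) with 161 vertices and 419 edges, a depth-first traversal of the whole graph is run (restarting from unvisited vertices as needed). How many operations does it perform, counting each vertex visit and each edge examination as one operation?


A full DFS traversal visits each vertex once and examines each edge once.
V = 161
E = 419
Sum = 161 + 419 = 580


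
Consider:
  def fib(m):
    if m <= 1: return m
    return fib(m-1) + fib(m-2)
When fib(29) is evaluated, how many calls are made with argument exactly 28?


Let N(m) = number of times fib(m) is called while evaluating fib(29).
N(29) = 1 (the initial call).
N(28) = 1 (only fib(29) calls it).
For 1 <= m <= 27: fib(m) is called by fib(m+1) and fib(m+2), so
  N(m) = N(m+1) + N(m+2).
fib(0) is called only by fib(2), so N(0) = N(2).
Walk down from m=29:
  N(29)=1, N(28)=1
N(28) = 1


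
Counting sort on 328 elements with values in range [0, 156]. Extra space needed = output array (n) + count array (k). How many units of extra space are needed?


Output array size: 328 (to store sorted result)
Count array size: 157 (one slot per possible value, range 0 to 156)
Total extra space = 328 + 157 = 485
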